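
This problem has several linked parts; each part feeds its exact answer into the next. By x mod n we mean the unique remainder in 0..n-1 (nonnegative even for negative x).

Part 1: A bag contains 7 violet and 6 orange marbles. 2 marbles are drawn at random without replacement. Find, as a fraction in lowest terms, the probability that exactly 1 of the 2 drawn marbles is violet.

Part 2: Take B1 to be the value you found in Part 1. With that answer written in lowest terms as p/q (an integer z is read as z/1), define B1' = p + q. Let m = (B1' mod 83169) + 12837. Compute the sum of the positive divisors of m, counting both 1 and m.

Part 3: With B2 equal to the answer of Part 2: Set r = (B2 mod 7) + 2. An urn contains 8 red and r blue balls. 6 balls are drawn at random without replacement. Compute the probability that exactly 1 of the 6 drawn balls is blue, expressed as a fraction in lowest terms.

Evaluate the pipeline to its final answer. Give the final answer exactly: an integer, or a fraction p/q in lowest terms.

8/15

Part 1: total draws C(13,2) = 78; favorable C(7,1)*C(6,1) = 42; P = 7/13; answer 7/13
Part 2: B1 = 7/13; threaded value p + q = 20; m = 12857; 12857 = 13 * 23 * 43; sigma = (1 + 13) * (1 + 23) * (1 + 43) = 14 * 24 * 44 = 14784; answer 14784
Part 3: B2 = 14784; r = 2; total draws C(10,6) = 210; favorable C(2,1)*C(8,5) = 112; P = 8/15; answer 8/15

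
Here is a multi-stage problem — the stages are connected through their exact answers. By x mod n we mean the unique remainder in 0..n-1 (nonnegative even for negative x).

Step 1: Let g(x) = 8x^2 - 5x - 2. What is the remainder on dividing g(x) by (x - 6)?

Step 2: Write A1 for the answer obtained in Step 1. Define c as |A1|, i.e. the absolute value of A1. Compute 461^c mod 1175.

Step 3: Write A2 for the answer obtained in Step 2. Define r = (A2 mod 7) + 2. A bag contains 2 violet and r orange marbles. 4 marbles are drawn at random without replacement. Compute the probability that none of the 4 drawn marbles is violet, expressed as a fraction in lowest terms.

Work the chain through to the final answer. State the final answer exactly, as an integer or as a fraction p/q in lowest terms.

Step 1: remainder = value at the root: 8*(6)^2 - 5*(6)^1 - 2 = (288) + (-30) + (-2) = 256; answer 256
Step 2: A1 = 256; c = 256; squarings mod 1175: 461^1=461, 461^2=1021, 461^4=216, 461^8=831, 461^16=836, 461^32=946, 461^64=741, 461^128=356, 461^256=1011; 461^256 = 461^256 = 1011 (mod 1175); answer 1011
Step 3: A2 = 1011; r = 5; total draws C(7,4) = 35; favorable C(5,4) = 5; P = 1/7; answer 1/7

1/7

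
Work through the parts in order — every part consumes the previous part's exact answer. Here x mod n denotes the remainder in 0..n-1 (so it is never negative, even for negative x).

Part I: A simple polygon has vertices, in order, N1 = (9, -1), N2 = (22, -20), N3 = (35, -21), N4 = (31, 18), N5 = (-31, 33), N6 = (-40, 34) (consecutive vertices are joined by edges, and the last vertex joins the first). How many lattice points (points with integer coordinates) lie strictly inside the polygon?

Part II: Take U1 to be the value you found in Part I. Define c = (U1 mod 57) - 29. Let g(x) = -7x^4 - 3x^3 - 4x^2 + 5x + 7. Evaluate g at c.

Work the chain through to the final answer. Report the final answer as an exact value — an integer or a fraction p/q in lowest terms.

-150845

Part I: cross terms: (9*-20 - 22*-1)=-158, (22*-21 - 35*-20)=238, (35*18 - 31*-21)=1281, (31*33 - -31*18)=1581, (-31*34 - -40*33)=266, (-40*-1 - 9*34)=-266; twice the area = |2942| = 2942; area = 1471; boundary points = 1 + 1 + 1 + 1 + 1 + 7 = 12; strictly interior points = area - boundary/2 + 1 = 1466; answer 1466
Part II: U1 = 1466; c = 12; -7*(12)^4 - 3*(12)^3 - 4*(12)^2 + 5*(12)^1 + 7 = (-145152) + (-5184) + (-576) + (60) + (7) = -150845; answer -150845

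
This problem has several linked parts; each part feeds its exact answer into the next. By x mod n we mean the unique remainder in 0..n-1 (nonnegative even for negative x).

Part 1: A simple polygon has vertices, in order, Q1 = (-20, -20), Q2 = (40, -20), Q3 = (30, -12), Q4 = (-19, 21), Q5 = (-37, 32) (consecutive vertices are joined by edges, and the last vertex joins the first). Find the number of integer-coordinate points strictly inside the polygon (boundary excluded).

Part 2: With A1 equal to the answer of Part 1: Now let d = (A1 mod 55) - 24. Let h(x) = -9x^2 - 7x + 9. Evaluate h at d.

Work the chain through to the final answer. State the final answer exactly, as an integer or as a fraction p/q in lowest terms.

-1911

Part 1: cross terms: (-20*-20 - 40*-20)=1200, (40*-12 - 30*-20)=120, (30*21 - -19*-12)=402, (-19*32 - -37*21)=169, (-37*-20 - -20*32)=1380; twice the area = |3271| = 3271; area = 3271/2; boundary points = 60 + 2 + 1 + 1 + 1 = 65; strictly interior points = area - boundary/2 + 1 = 1604; answer 1604
Part 2: A1 = 1604; d = -15; -9*(-15)^2 - 7*(-15)^1 + 9 = (-2025) + (105) + (9) = -1911; answer -1911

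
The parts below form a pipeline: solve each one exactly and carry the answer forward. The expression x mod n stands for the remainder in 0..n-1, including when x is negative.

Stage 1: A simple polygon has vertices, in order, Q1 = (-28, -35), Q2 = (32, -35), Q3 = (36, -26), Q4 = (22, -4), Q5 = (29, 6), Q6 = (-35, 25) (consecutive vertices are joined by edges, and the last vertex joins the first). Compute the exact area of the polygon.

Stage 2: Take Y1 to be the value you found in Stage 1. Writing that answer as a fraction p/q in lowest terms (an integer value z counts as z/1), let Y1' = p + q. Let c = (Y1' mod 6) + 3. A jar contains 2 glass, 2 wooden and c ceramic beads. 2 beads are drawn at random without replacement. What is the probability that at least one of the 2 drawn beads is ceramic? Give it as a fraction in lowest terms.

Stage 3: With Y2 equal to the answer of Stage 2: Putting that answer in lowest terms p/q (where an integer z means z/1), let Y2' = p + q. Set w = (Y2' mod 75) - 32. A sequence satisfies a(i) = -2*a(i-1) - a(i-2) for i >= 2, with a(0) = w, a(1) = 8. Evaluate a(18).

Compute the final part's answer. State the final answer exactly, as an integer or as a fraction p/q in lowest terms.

-76

Stage 1: cross terms: (-28*-35 - 32*-35)=2100, (32*-26 - 36*-35)=428, (36*-4 - 22*-26)=428, (22*6 - 29*-4)=248, (29*25 - -35*6)=935, (-35*-35 - -28*25)=1925; twice the area = |6064| = 6064; area = 3032; answer 3032
Stage 2: Y1 = 3032; threaded value p + q = 3033; c = 6; total draws C(10,2) = 45; complement C(4,2) = 6; favorable 45 - 6 = 39; P = 13/15; answer 13/15
Stage 3: Y2 = 13/15; threaded value p + q = 28; w = -4; a(2) = -2*(8) - 1*(-4) = -12; iterating: a(2)=-12, a(3)=16, a(4)=-20, a(5)=24, a(6)=-28, a(7)=32, a(8)=-36, a(9)=40, a(10)=-44, a(11)=48, a(12)=-52, a(13)=56, a(14)=-60, a(15)=64, a(16)=-68, a(17)=72, a(18)=-76; answer -76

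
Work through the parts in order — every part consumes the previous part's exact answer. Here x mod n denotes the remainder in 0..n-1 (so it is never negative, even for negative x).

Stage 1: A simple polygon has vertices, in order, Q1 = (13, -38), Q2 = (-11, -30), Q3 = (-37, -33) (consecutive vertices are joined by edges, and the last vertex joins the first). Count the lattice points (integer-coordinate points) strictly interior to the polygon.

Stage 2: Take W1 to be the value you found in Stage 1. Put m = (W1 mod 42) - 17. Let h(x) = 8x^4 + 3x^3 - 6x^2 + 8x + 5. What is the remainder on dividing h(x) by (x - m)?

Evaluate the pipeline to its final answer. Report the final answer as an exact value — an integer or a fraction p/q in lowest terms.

49748

Stage 1: cross terms: (13*-30 - -11*-38)=-808, (-11*-33 - -37*-30)=-747, (-37*-38 - 13*-33)=1835; twice the area = |280| = 280; area = 140; boundary points = 8 + 1 + 5 = 14; strictly interior points = area - boundary/2 + 1 = 134; answer 134
Stage 2: W1 = 134; m = -9; remainder = value at the root: 8*(-9)^4 + 3*(-9)^3 - 6*(-9)^2 + 8*(-9)^1 + 5 = (52488) + (-2187) + (-486) + (-72) + (5) = 49748; answer 49748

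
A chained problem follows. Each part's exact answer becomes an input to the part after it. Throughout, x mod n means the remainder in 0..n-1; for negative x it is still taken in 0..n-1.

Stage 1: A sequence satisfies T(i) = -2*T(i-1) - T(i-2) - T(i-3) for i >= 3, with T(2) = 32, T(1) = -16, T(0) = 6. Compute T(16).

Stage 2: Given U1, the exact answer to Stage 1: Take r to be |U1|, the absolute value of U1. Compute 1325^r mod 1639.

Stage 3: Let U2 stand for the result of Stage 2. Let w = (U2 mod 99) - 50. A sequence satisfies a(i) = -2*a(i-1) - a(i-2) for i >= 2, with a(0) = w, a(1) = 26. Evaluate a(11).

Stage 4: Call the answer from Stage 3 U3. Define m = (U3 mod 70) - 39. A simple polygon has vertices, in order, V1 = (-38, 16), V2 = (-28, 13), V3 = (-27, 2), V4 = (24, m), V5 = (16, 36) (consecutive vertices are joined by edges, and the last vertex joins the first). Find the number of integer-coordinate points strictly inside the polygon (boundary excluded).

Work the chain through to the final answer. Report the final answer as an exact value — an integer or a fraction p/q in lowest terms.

1621

Stage 1: T(3) = -2*(32) - 1*(-16) - 1*(6) = -54; iterating: T(3)=-54, T(4)=92, T(5)=-162, T(6)=286, T(7)=-502, T(8)=880, T(9)=-1544, T(10)=2710, T(11)=-4756, T(12)=8346, T(13)=-14646, T(14)=25702, T(15)=-45104, T(16)=79152; answer 79152
Stage 2: U1 = 79152; r = 79152; squarings mod 1639: 1325^1=1325, 1325^2=256, 1325^4=1615, 1325^8=576, 1325^16=698, 1325^32=421, 1325^64=229, 1325^128=1632, 1325^256=49, 1325^512=762, 1325^1024=438, 1325^2048=81, 1325^4096=5, 1325^8192=25, 1325^16384=625, 1325^32768=543, 1325^65536=1468; 1325^79152 = 1325^16 * 1325^32 * 1325^256 * 1325^1024 * 1325^4096 * 1325^8192 * 1325^65536 = 872 (mod 1639); answer 872
Stage 3: U2 = 872; w = 30; a(2) = -2*(26) - 1*(30) = -82; iterating: a(2)=-82, a(3)=138, a(4)=-194, a(5)=250, a(6)=-306, a(7)=362, a(8)=-418, a(9)=474, a(10)=-530, a(11)=586; answer 586
Stage 4: U3 = 586; m = -13; cross terms: (-38*13 - -28*16)=-46, (-28*2 - -27*13)=295, (-27*-13 - 24*2)=303, (24*36 - 16*-13)=1072, (16*16 - -38*36)=1624; twice the area = |3248| = 3248; area = 1624; boundary points = 1 + 1 + 3 + 1 + 2 = 8; strictly interior points = area - boundary/2 + 1 = 1621; answer 1621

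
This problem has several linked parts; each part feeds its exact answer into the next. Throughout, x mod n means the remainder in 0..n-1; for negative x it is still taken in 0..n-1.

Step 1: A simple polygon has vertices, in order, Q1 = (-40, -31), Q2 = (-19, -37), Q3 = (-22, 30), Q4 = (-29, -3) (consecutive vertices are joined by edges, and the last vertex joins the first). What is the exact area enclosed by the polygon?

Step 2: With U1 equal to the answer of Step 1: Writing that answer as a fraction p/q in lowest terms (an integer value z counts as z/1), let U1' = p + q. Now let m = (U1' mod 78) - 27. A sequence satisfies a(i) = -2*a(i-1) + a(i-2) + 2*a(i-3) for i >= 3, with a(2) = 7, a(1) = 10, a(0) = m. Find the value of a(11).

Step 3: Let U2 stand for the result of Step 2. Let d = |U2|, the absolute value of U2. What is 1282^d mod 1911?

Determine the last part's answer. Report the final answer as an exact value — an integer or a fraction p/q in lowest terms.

Step 1: cross terms: (-40*-37 - -19*-31)=891, (-19*30 - -22*-37)=-1384, (-22*-3 - -29*30)=936, (-29*-31 - -40*-3)=779; twice the area = |1222| = 1222; area = 611; answer 611
Step 2: U1 = 611; threaded value p + q = 612; m = 39; a(3) = -2*(7) + 1*(10) + 2*(39) = 74; iterating: a(3)=74, a(4)=-121, a(5)=330, a(6)=-633, a(7)=1354, a(8)=-2681, a(9)=5450, a(10)=-10873, a(11)=21834; answer 21834
Step 3: U2 = 21834; d = 21834; squarings mod 1911: 1282^1=1282, 1282^2=64, 1282^4=274, 1282^8=547, 1282^16=1093, 1282^32=274, 1282^64=547, 1282^128=1093, 1282^256=274, 1282^512=547, 1282^1024=1093, 1282^2048=274, 1282^4096=547, 1282^8192=1093, 1282^16384=274; 1282^21834 = 1282^2 * 1282^8 * 1282^64 * 1282^256 * 1282^1024 * 1282^4096 * 1282^16384 = 1429 (mod 1911); answer 1429

1429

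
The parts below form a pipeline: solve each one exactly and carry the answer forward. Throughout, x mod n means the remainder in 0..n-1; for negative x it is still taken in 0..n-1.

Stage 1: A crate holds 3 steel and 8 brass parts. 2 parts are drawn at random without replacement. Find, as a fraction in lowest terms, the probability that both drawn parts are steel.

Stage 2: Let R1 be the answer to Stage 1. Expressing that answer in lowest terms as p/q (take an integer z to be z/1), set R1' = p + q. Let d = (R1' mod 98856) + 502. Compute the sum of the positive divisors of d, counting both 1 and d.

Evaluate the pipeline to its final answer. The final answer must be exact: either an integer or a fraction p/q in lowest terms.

Stage 1: total draws C(11,2) = 55; favorable C(3,2) = 3; P = 3/55; answer 3/55
Stage 2: R1 = 3/55; threaded value p + q = 58; d = 560; 560 = 2^4 * 5 * 7; sigma = (1 + 2 + 4 + 8 + 16) * (1 + 5) * (1 + 7) = 31 * 6 * 8 = 1488; answer 1488

1488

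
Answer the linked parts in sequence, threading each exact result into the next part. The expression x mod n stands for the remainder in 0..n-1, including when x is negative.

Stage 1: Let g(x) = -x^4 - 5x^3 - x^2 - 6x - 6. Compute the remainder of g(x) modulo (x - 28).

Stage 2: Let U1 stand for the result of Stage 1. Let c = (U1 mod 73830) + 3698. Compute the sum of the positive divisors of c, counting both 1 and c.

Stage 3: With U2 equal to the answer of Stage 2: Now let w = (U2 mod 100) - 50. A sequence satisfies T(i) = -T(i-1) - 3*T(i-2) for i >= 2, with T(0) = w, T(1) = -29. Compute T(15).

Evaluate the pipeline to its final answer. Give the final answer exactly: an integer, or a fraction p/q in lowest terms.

11548

Stage 1: remainder = value at the root: -1*(28)^4 - 5*(28)^3 - 1*(28)^2 - 6*(28)^1 - 6 = (-614656) + (-109760) + (-784) + (-168) + (-6) = -725374; answer -725374
Stage 2: U1 = -725374; c = 16624; 16624 = 2^4 * 1039; sigma = (1 + 2 + 4 + 8 + 16) * (1 + 1039) = 31 * 1040 = 32240; answer 32240
Stage 3: U2 = 32240; w = -10; T(2) = -1*(-29) - 3*(-10) = 59; iterating: T(2)=59, T(3)=28, T(4)=-205, T(5)=121, T(6)=494, T(7)=-857, T(8)=-625, T(9)=3196, T(10)=-1321, T(11)=-8267, T(12)=12230, T(13)=12571, T(14)=-49261, T(15)=11548; answer 11548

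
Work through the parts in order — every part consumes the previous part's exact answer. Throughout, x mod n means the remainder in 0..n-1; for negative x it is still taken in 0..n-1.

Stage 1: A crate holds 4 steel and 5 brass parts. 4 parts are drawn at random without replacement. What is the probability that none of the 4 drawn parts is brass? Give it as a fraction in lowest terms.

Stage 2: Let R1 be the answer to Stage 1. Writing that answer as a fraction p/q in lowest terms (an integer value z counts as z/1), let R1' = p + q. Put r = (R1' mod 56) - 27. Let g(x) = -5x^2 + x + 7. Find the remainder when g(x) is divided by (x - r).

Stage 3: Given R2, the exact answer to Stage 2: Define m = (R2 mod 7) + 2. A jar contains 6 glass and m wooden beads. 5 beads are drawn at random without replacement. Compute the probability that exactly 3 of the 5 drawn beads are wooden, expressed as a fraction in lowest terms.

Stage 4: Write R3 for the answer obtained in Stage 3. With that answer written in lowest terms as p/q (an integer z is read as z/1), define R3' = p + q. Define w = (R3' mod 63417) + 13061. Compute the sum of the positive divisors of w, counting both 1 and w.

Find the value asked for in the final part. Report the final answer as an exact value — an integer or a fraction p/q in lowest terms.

13164

Stage 1: total draws C(9,4) = 126; favorable C(4,4) = 1; P = 1/126; answer 1/126
Stage 2: R1 = 1/126; threaded value p + q = 127; r = -12; remainder = value at the root: -5*(-12)^2 + 1*(-12)^1 + 7 = (-720) + (-12) + (7) = -725; answer -725
Stage 3: R2 = -725; m = 5; total draws C(11,5) = 462; favorable C(5,3)*C(6,2) = 150; P = 25/77; answer 25/77
Stage 4: R3 = 25/77; threaded value p + q = 102; w = 13163; 13163 is prime, so its only divisors are 1 and 13163; sigma = 1 + 13163 = 13164; answer 13164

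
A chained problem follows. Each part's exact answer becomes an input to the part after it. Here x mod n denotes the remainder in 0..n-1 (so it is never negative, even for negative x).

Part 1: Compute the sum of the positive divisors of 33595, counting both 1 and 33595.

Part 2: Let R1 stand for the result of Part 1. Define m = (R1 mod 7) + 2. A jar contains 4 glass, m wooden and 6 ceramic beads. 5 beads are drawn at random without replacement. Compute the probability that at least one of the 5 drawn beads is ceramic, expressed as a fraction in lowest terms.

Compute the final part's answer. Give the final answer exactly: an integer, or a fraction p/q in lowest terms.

131/132

Part 1: 33595 = 5 * 6719; sigma = (1 + 5) * (1 + 6719) = 6 * 6720 = 40320; answer 40320
Part 2: R1 = 40320; m = 2; total draws C(12,5) = 792; complement C(6,5) = 6; favorable 792 - 6 = 786; P = 131/132; answer 131/132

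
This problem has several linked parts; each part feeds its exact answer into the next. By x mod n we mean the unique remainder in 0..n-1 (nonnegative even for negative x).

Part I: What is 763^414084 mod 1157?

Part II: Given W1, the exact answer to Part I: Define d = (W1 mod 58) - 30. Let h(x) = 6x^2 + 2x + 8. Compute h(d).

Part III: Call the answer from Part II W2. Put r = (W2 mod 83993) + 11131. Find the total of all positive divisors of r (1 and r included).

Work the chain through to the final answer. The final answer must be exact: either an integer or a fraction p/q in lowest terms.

12040

Part I: squarings mod 1157: 763^1=763, 763^2=198, 763^4=1023, 763^8=601, 763^16=217, 763^32=809, 763^64=776, 763^128=536, 763^256=360, 763^512=16, 763^1024=256, 763^2048=744, 763^4096=490, 763^8192=601, 763^16384=217, 763^32768=809, 763^65536=776, 763^131072=536, 763^262144=360; 763^414084 = 763^4 * 763^128 * 763^256 * 763^4096 * 763^16384 * 763^131072 * 763^262144 = 1067 (mod 1157); answer 1067
Part II: W1 = 1067; d = -7; 6*(-7)^2 + 2*(-7)^1 + 8 = (294) + (-14) + (8) = 288; answer 288
Part III: W2 = 288; r = 11419; 11419 = 19 * 601; sigma = (1 + 19) * (1 + 601) = 20 * 602 = 12040; answer 12040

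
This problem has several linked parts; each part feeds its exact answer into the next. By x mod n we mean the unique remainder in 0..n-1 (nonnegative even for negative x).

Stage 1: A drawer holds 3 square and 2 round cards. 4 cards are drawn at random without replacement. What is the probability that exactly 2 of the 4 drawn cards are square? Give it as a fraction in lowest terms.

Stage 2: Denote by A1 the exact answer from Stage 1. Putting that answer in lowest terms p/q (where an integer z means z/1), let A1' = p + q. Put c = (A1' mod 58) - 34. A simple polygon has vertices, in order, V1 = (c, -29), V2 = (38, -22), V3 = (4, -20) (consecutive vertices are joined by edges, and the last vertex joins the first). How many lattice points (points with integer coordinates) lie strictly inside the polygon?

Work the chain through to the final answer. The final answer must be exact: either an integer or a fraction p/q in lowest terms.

Stage 1: total draws C(5,4) = 5; favorable C(3,2)*C(2,2) = 3; P = 3/5; answer 3/5
Stage 2: A1 = 3/5; threaded value p + q = 8; c = -26; cross terms: (-26*-22 - 38*-29)=1674, (38*-20 - 4*-22)=-672, (4*-29 - -26*-20)=-636; twice the area = |366| = 366; area = 183; boundary points = 1 + 2 + 3 = 6; strictly interior points = area - boundary/2 + 1 = 181; answer 181

181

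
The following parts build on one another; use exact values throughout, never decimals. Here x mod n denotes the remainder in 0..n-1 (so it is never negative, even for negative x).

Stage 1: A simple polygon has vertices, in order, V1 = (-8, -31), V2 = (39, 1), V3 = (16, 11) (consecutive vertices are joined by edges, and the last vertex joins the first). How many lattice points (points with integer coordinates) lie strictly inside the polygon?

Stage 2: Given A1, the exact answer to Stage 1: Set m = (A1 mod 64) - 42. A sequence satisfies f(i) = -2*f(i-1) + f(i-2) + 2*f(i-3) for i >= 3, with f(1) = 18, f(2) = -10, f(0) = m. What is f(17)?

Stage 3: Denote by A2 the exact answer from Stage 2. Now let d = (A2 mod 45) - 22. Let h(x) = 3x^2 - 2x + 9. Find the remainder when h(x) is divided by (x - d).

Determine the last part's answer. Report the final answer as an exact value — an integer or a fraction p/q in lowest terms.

270

Stage 1: cross terms: (-8*1 - 39*-31)=1201, (39*11 - 16*1)=413, (16*-31 - -8*11)=-408; twice the area = |1206| = 1206; area = 603; boundary points = 1 + 1 + 6 = 8; strictly interior points = area - boundary/2 + 1 = 600; answer 600
Stage 2: A1 = 600; m = -18; f(3) = -2*(-10) + 1*(18) + 2*(-18) = 2; iterating: f(3)=2, f(4)=22, f(5)=-62, f(6)=150, f(7)=-318, f(8)=662, f(9)=-1342, f(10)=2710, f(11)=-5438, f(12)=10902, f(13)=-21822, f(14)=43670, f(15)=-87358, f(16)=174742, f(17)=-349502; answer -349502
Stage 3: A2 = -349502; d = -9; remainder = value at the root: 3*(-9)^2 - 2*(-9)^1 + 9 = (243) + (18) + (9) = 270; answer 270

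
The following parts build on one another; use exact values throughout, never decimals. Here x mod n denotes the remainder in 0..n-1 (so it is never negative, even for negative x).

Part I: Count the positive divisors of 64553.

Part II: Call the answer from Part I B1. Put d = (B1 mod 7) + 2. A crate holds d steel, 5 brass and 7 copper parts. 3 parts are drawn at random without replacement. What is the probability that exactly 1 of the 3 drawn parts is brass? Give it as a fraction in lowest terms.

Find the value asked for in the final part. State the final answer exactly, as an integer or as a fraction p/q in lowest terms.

55/112

Part I: 64553 is prime, so its only divisors are 1 and 64553; count = 2; answer 2
Part II: B1 = 2; d = 4; total draws C(16,3) = 560; favorable C(5,1)*C(11,2) = 275; P = 55/112; answer 55/112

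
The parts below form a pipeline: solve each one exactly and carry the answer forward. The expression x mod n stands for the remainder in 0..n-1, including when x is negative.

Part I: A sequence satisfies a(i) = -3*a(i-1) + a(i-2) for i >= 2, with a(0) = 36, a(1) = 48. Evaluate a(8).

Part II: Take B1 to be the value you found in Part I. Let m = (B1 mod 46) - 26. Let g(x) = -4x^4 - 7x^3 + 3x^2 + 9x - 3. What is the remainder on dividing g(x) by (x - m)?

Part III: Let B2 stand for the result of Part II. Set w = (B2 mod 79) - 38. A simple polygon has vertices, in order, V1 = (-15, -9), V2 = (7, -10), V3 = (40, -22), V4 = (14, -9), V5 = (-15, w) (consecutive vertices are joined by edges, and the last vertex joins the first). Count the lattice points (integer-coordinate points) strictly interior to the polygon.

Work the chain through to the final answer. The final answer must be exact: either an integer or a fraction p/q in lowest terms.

Part I: a(2) = -3*(48) + 1*(36) = -108; iterating: a(2)=-108, a(3)=372, a(4)=-1224, a(5)=4044, a(6)=-13356, a(7)=44112, a(8)=-145692; answer -145692
Part II: B1 = -145692; m = 10; remainder = value at the root: -4*(10)^4 - 7*(10)^3 + 3*(10)^2 + 9*(10)^1 - 3 = (-40000) + (-7000) + (300) + (90) + (-3) = -46613; answer -46613
Part III: B2 = -46613; w = 38; cross terms: (-15*-10 - 7*-9)=213, (7*-22 - 40*-10)=246, (40*-9 - 14*-22)=-52, (14*38 - -15*-9)=397, (-15*-9 - -15*38)=705; twice the area = |1509| = 1509; area = 1509/2; boundary points = 1 + 3 + 13 + 1 + 47 = 65; strictly interior points = area - boundary/2 + 1 = 723; answer 723

723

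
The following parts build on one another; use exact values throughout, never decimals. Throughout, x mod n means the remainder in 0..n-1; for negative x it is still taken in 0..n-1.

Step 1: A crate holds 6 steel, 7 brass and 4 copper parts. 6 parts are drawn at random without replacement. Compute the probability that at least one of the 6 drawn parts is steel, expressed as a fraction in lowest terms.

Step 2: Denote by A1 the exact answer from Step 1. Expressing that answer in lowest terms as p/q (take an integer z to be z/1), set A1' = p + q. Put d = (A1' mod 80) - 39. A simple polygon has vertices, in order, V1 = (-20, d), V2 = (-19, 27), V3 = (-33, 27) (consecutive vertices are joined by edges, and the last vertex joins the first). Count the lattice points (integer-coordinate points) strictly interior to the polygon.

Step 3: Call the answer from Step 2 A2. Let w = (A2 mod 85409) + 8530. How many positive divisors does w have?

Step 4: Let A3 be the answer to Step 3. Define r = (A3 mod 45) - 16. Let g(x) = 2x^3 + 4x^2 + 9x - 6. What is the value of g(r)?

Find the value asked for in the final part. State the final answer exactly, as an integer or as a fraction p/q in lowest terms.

Step 1: total draws C(17,6) = 12376; complement C(11,6) = 462; favorable 12376 - 462 = 11914; P = 851/884; answer 851/884
Step 2: A1 = 851/884; threaded value p + q = 1735; d = 16; cross terms: (-20*27 - -19*16)=-236, (-19*27 - -33*27)=378, (-33*16 - -20*27)=12; twice the area = |154| = 154; area = 77; boundary points = 1 + 14 + 1 = 16; strictly interior points = area - boundary/2 + 1 = 70; answer 70
Step 3: A2 = 70; w = 8600; 8600 = 2^3 * 5^2 * 43; number of divisors = (3+1) * (2+1) * (1+1) = 24; answer 24
Step 4: A3 = 24; r = 8; 2*(8)^3 + 4*(8)^2 + 9*(8)^1 - 6 = (1024) + (256) + (72) + (-6) = 1346; answer 1346

1346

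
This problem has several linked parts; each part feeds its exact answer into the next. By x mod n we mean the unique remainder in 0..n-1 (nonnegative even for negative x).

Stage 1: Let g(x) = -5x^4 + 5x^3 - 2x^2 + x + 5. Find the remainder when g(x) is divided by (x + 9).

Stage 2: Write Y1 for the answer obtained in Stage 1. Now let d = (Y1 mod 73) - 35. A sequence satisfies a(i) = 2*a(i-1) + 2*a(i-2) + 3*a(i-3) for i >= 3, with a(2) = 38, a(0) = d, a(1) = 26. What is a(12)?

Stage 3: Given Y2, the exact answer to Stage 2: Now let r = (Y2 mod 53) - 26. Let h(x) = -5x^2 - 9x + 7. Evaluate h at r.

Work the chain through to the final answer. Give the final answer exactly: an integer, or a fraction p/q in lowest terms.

-1775

Stage 1: remainder = value at the root: -5*(-9)^4 + 5*(-9)^3 - 2*(-9)^2 + 1*(-9)^1 + 5 = (-32805) + (-3645) + (-162) + (-9) + (5) = -36616; answer -36616
Stage 2: Y1 = -36616; d = -5; a(3) = 2*(38) + 2*(26) + 3*(-5) = 113; iterating: a(3)=113, a(4)=380, a(5)=1100, a(6)=3299, a(7)=9938, a(8)=29774, a(9)=89321, a(10)=268004, a(11)=803972, a(12)=2411915; answer 2411915
Stage 3: Y2 = 2411915; r = 18; -5*(18)^2 - 9*(18)^1 + 7 = (-1620) + (-162) + (7) = -1775; answer -1775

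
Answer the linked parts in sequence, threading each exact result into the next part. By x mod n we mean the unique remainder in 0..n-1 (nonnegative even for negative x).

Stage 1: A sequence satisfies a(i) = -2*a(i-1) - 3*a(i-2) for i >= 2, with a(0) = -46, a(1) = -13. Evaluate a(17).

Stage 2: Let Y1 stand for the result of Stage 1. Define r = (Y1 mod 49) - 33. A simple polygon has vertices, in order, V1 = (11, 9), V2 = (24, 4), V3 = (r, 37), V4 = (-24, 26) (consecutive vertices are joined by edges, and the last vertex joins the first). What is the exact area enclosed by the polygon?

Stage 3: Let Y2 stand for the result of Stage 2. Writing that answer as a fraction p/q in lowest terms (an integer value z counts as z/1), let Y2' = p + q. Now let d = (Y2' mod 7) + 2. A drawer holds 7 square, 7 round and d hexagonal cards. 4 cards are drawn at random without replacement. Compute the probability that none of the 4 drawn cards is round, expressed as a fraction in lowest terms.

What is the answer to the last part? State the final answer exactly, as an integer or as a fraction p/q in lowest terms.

3/34

Stage 1: a(2) = -2*(-13) - 3*(-46) = 164; iterating: a(2)=164, a(3)=-289, a(4)=86, a(5)=695, a(6)=-1648, a(7)=1211, a(8)=2522, a(9)=-8677, a(10)=9788, a(11)=6455, a(12)=-42274, a(13)=65183, a(14)=-3544, a(15)=-188461, a(16)=387554, a(17)=-209725; answer -209725
Stage 2: Y1 = -209725; r = 11; cross terms: (11*4 - 24*9)=-172, (24*37 - 11*4)=844, (11*26 - -24*37)=1174, (-24*9 - 11*26)=-502; twice the area = |1344| = 1344; area = 672; answer 672
Stage 3: Y2 = 672; threaded value p + q = 673; d = 3; total draws C(17,4) = 2380; favorable C(10,4) = 210; P = 3/34; answer 3/34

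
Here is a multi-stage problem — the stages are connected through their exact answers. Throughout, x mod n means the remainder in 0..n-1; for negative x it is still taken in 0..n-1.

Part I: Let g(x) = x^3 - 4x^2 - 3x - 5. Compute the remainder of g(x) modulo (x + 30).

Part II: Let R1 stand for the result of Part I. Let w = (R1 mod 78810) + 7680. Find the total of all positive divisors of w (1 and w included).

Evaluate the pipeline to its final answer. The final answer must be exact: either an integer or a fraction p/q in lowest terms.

69440

Part I: remainder = value at the root: 1*(-30)^3 - 4*(-30)^2 - 3*(-30)^1 - 5 = (-27000) + (-3600) + (90) + (-5) = -30515; answer -30515
Part II: R1 = -30515; w = 55975; 55975 = 5^2 * 2239; sigma = (1 + 5 + 25) * (1 + 2239) = 31 * 2240 = 69440; answer 69440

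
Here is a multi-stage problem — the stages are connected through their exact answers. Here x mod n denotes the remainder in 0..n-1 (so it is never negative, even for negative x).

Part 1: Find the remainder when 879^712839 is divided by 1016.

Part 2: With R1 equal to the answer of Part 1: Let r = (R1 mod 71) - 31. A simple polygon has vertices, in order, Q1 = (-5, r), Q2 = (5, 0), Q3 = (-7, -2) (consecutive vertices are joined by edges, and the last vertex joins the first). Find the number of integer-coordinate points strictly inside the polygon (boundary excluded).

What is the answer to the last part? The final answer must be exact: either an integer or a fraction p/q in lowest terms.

Part 1: squarings mod 1016: 879^1=879, 879^2=481, 879^4=729, 879^8=73, 879^16=249, 879^32=25, 879^64=625, 879^128=481, 879^256=729, 879^512=73, 879^1024=249, 879^2048=25, 879^4096=625, 879^8192=481, 879^16384=729, 879^32768=73, 879^65536=249, 879^131072=25, 879^262144=625, 879^524288=481; 879^712839 = 879^1 * 879^2 * 879^4 * 879^128 * 879^8192 * 879^16384 * 879^32768 * 879^131072 * 879^524288 = 191 (mod 1016); answer 191
Part 2: R1 = 191; r = 18; cross terms: (-5*0 - 5*18)=-90, (5*-2 - -7*0)=-10, (-7*18 - -5*-2)=-136; twice the area = |-236| = 236; area = 118; boundary points = 2 + 2 + 2 = 6; strictly interior points = area - boundary/2 + 1 = 116; answer 116

116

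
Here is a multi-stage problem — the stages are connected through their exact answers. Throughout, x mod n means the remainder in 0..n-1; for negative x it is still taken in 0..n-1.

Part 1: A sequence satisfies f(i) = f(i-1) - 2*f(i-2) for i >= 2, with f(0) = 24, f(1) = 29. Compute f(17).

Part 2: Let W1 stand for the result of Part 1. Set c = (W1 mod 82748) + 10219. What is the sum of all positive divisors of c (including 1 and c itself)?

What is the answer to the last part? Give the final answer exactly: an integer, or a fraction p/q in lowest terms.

27240

Part 1: f(2) = 1*(29) - 2*(24) = -19; iterating: f(2)=-19, f(3)=-77, f(4)=-39, f(5)=115, f(6)=193, f(7)=-37, f(8)=-423, f(9)=-349, f(10)=497, f(11)=1195, f(12)=201, f(13)=-2189, f(14)=-2591, f(15)=1787, f(16)=6969, f(17)=3395; answer 3395
Part 2: W1 = 3395; c = 13614; 13614 = 2 * 3 * 2269; sigma = (1 + 2) * (1 + 3) * (1 + 2269) = 3 * 4 * 2270 = 27240; answer 27240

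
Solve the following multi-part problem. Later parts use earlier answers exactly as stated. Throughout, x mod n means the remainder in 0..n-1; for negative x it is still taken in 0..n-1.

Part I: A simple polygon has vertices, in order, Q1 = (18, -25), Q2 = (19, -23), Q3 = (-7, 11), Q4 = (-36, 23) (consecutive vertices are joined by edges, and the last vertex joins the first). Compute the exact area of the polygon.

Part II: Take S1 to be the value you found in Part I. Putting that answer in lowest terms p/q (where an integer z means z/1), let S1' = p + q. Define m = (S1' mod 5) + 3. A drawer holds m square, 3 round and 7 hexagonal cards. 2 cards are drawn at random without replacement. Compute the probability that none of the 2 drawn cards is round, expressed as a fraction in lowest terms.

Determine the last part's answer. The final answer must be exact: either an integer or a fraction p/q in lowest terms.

Part I: cross terms: (18*-23 - 19*-25)=61, (19*11 - -7*-23)=48, (-7*23 - -36*11)=235, (-36*-25 - 18*23)=486; twice the area = |830| = 830; area = 415; answer 415
Part II: S1 = 415; threaded value p + q = 416; m = 4; total draws C(14,2) = 91; favorable C(11,2) = 55; P = 55/91; answer 55/91

55/91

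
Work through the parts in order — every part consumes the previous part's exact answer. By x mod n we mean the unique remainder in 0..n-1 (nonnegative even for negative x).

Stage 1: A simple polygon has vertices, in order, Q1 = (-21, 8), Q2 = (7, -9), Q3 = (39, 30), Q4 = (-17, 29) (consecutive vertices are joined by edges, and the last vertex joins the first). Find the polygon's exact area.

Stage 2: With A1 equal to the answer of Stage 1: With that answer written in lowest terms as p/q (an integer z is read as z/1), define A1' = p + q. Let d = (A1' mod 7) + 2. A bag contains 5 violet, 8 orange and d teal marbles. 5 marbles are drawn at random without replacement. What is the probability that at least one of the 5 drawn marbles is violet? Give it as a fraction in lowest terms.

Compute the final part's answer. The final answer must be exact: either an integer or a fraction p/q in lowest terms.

4167/5168

Stage 1: cross terms: (-21*-9 - 7*8)=133, (7*30 - 39*-9)=561, (39*29 - -17*30)=1641, (-17*8 - -21*29)=473; twice the area = |2808| = 2808; area = 1404; answer 1404
Stage 2: A1 = 1404; threaded value p + q = 1405; d = 7; total draws C(20,5) = 15504; complement C(15,5) = 3003; favorable 15504 - 3003 = 12501; P = 4167/5168; answer 4167/5168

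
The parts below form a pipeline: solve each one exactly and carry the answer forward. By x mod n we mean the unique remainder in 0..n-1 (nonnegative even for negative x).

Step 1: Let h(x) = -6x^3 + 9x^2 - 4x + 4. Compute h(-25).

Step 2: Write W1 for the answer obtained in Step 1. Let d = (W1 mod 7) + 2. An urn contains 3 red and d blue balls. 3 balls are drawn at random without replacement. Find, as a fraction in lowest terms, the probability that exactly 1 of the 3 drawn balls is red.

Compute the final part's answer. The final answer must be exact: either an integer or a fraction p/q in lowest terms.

Step 1: -6*(-25)^3 + 9*(-25)^2 - 4*(-25)^1 + 4 = (93750) + (5625) + (100) + (4) = 99479; answer 99479
Step 2: W1 = 99479; d = 4; total draws C(7,3) = 35; favorable C(3,1)*C(4,2) = 18; P = 18/35; answer 18/35

18/35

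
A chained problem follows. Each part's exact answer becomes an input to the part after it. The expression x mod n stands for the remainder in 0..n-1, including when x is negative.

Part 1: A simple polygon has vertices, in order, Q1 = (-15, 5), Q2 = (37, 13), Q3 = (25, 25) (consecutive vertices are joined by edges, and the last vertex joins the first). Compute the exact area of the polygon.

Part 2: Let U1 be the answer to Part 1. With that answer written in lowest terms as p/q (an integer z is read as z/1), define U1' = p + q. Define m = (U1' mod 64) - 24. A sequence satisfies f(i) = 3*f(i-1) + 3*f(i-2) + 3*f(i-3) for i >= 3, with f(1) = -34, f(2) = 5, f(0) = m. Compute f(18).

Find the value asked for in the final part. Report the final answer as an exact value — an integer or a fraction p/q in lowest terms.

-39549616875

Part 1: cross terms: (-15*13 - 37*5)=-380, (37*25 - 25*13)=600, (25*5 - -15*25)=500; twice the area = |720| = 720; area = 360; answer 360
Part 2: U1 = 360; threaded value p + q = 361; m = 17; f(3) = 3*(5) + 3*(-34) + 3*(17) = -36; iterating: f(3)=-36, f(4)=-195, f(5)=-678, f(6)=-2727, f(7)=-10800, f(8)=-42615, f(9)=-168426, f(10)=-665523, f(11)=-2629692, f(12)=-10390923, f(13)=-41058414, f(14)=-162237087, f(15)=-641059272, f(16)=-2533064319, f(17)=-10009082034, f(18)=-39549616875; answer -39549616875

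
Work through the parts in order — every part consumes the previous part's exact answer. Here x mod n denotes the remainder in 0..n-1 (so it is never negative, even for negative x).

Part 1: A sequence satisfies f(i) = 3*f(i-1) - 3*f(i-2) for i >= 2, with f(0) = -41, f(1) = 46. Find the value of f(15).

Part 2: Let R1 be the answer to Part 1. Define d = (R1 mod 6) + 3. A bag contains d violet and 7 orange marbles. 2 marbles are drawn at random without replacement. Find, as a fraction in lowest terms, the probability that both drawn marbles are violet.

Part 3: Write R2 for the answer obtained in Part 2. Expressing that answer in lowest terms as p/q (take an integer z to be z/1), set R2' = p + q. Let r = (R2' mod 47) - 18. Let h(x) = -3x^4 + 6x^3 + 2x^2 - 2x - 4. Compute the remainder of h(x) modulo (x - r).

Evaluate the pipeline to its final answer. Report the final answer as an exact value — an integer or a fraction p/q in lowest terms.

-72193

Part 1: f(2) = 3*(46) - 3*(-41) = 261; iterating: f(2)=261, f(3)=645, f(4)=1152, f(5)=1521, f(6)=1107, f(7)=-1242, f(8)=-7047, f(9)=-17415, f(10)=-31104, f(11)=-41067, f(12)=-29889, f(13)=33534, f(14)=190269, f(15)=470205; answer 470205
Part 2: R1 = 470205; d = 6; total draws C(13,2) = 78; favorable C(6,2) = 15; P = 5/26; answer 5/26
Part 3: R2 = 5/26; threaded value p + q = 31; r = 13; remainder = value at the root: -3*(13)^4 + 6*(13)^3 + 2*(13)^2 - 2*(13)^1 - 4 = (-85683) + (13182) + (338) + (-26) + (-4) = -72193; answer -72193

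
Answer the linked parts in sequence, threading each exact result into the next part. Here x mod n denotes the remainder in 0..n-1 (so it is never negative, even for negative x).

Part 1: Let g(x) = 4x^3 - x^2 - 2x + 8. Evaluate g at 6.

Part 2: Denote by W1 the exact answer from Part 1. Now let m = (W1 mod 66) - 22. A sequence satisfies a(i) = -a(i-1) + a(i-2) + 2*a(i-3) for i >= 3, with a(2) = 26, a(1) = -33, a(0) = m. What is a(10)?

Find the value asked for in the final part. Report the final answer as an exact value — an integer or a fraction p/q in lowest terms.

-49

Part 1: 4*(6)^3 - 1*(6)^2 - 2*(6)^1 + 8 = (864) + (-36) + (-12) + (8) = 824; answer 824
Part 2: W1 = 824; m = 10; a(3) = -1*(26) + 1*(-33) + 2*(10) = -39; iterating: a(3)=-39, a(4)=-1, a(5)=14, a(6)=-93, a(7)=105, a(8)=-170, a(9)=89, a(10)=-49; answer -49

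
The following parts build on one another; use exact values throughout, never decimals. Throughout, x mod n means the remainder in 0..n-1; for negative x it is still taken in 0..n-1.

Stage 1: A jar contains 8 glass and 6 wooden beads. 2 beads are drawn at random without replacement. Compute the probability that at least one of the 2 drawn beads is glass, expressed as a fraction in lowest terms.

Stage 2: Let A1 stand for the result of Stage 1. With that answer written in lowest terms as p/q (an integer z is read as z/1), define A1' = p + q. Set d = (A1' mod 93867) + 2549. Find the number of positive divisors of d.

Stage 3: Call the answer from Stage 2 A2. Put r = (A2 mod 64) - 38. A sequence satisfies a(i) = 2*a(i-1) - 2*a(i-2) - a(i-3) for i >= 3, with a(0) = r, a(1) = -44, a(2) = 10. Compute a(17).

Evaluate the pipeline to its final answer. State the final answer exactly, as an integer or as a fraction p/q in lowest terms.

Stage 1: total draws C(14,2) = 91; complement C(6,2) = 15; favorable 91 - 15 = 76; P = 76/91; answer 76/91
Stage 2: A1 = 76/91; threaded value p + q = 167; d = 2716; 2716 = 2^2 * 7 * 97; number of divisors = (2+1) * (1+1) * (1+1) = 12; answer 12
Stage 3: A2 = 12; r = -26; a(3) = 2*(10) - 2*(-44) - 1*(-26) = 134; iterating: a(3)=134, a(4)=292, a(5)=306, a(6)=-106, a(7)=-1116, a(8)=-2326, a(9)=-2314, a(10)=1140, a(11)=9234, a(12)=18502, a(13)=17396, a(14)=-11446, a(15)=-76186, a(16)=-146876, a(17)=-129934; answer -129934

-129934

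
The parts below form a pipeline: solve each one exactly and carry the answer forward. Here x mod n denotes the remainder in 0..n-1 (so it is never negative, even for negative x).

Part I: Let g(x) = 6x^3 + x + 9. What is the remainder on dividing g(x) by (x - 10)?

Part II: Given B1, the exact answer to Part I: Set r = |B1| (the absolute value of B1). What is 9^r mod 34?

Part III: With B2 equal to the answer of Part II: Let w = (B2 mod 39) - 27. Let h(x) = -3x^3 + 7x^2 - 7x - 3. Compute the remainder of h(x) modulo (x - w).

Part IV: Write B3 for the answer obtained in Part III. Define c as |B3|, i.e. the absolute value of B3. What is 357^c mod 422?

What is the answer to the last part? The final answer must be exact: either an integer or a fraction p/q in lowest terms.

Part I: remainder = value at the root: 6*(10)^3 + 1*(10)^1 + 9 = (6000) + (10) + (9) = 6019; answer 6019
Part II: B1 = 6019; r = 6019; squarings mod 34: 9^1=9, 9^2=13, 9^4=33, 9^8=1, 9^16=1, 9^32=1, 9^64=1, 9^128=1, 9^256=1, 9^512=1, 9^1024=1, 9^2048=1, 9^4096=1; 9^6019 = 9^1 * 9^2 * 9^128 * 9^256 * 9^512 * 9^1024 * 9^4096 = 15 (mod 34); answer 15
Part III: B2 = 15; w = -12; remainder = value at the root: -3*(-12)^3 + 7*(-12)^2 - 7*(-12)^1 - 3 = (5184) + (1008) + (84) + (-3) = 6273; answer 6273
Part IV: B3 = 6273; c = 6273; squarings mod 422: 357^1=357, 357^2=5, 357^4=25, 357^8=203, 357^16=275, 357^32=87, 357^64=395, 357^128=307, 357^256=143, 357^512=193, 357^1024=113, 357^2048=109, 357^4096=65; 357^6273 = 357^1 * 357^128 * 357^2048 * 357^4096 = 219 (mod 422); answer 219

219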